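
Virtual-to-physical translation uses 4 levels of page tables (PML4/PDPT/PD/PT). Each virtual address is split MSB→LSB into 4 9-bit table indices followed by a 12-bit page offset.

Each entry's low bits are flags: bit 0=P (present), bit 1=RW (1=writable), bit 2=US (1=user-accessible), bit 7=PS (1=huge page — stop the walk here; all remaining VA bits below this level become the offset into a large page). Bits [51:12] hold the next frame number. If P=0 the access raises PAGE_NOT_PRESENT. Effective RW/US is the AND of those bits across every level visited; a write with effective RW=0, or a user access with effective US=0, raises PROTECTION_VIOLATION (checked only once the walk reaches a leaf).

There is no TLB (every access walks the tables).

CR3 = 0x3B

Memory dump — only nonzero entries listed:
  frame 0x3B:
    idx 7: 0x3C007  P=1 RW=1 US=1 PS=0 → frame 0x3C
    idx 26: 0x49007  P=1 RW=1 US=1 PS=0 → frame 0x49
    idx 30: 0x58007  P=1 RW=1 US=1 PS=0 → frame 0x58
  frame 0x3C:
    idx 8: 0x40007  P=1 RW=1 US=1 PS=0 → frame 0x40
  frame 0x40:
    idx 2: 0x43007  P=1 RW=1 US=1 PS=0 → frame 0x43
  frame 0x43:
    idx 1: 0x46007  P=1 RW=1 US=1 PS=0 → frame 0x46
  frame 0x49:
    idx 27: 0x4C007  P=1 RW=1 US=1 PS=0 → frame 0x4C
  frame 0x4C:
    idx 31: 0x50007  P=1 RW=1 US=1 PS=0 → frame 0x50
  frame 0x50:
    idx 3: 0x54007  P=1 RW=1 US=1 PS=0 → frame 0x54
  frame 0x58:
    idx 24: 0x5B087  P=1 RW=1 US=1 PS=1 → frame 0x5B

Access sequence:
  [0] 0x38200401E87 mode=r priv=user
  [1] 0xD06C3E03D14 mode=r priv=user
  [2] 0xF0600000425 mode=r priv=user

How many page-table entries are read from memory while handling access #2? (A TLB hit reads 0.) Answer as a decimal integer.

Trace:
#0 VA=0x38200401E87 (r,user):
  [0] read 0x3B idx=7: raw=0x3C007 flags P=1 W=1 U=1 S=0
  [1] read 0x3C idx=8: raw=0x40007 flags P=1 W=1 U=1 S=0
  [2] read 0x40 idx=2: raw=0x43007 flags P=1 W=1 U=1 S=0
  [3] read 0x43 idx=1: raw=0x46007 flags P=1 W=1 U=1 S=0
  ⇒ phys 0x46E87  [4 reads]
#1 VA=0xD06C3E03D14 (r,user):
  [0] read 0x3B idx=26: raw=0x49007 flags P=1 W=1 U=1 S=0
  [1] read 0x49 idx=27: raw=0x4C007 flags P=1 W=1 U=1 S=0
  [2] read 0x4C idx=31: raw=0x50007 flags P=1 W=1 U=1 S=0
  [3] read 0x50 idx=3: raw=0x54007 flags P=1 W=1 U=1 S=0
  ⇒ phys 0x54D14  [4 reads]
#2 VA=0xF0600000425 (r,user):
  [0] read 0x3B idx=30: raw=0x58007 flags P=1 W=1 U=1 S=0
  [1] read 0x58 idx=24: raw=0x5B087 flags P=1 W=1 U=1 S=1
  ⇒ phys 0x5B425 (huge @L1)  [2 reads]

Entries read for #2: 2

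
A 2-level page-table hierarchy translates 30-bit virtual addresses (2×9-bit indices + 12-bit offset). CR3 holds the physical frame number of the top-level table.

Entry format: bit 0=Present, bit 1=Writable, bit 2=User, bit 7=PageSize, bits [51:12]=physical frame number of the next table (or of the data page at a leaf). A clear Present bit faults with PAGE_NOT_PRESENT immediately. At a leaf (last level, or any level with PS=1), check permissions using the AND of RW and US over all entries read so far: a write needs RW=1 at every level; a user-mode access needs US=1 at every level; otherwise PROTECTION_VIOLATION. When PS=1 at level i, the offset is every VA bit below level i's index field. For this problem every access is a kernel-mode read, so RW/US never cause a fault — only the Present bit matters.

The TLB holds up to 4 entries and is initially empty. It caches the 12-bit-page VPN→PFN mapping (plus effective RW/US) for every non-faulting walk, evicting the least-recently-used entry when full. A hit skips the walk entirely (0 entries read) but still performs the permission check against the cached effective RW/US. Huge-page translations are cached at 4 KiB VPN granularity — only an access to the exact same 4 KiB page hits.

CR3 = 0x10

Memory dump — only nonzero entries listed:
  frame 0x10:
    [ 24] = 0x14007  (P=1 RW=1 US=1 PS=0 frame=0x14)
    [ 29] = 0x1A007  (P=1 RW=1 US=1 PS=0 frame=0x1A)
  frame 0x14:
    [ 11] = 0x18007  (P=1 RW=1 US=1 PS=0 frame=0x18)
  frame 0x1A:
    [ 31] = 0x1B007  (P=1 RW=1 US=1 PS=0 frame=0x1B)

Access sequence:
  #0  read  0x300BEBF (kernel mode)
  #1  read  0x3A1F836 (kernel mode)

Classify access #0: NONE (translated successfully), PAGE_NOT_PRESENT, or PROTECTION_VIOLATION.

Walk each access:
#0 VA=0x300BEBF (r,kernel):
  L0 @0x10[24] → 0x14007  P=1,RW=1,US=1,PS=0
  L1 @0x14[11] → 0x18007  P=1,RW=1,US=1,PS=0
  ⇒ phys 0x18EBF  [2 reads]
#1 VA=0x3A1F836 (r,kernel):
  L0 @0x10[29] → 0x1A007  P=1,RW=1,US=1,PS=0
  L1 @0x1A[31] → 0x1B007  P=1,RW=1,US=1,PS=0
  ⇒ phys 0x1B836  [2 reads]

Access #0 fault: NONE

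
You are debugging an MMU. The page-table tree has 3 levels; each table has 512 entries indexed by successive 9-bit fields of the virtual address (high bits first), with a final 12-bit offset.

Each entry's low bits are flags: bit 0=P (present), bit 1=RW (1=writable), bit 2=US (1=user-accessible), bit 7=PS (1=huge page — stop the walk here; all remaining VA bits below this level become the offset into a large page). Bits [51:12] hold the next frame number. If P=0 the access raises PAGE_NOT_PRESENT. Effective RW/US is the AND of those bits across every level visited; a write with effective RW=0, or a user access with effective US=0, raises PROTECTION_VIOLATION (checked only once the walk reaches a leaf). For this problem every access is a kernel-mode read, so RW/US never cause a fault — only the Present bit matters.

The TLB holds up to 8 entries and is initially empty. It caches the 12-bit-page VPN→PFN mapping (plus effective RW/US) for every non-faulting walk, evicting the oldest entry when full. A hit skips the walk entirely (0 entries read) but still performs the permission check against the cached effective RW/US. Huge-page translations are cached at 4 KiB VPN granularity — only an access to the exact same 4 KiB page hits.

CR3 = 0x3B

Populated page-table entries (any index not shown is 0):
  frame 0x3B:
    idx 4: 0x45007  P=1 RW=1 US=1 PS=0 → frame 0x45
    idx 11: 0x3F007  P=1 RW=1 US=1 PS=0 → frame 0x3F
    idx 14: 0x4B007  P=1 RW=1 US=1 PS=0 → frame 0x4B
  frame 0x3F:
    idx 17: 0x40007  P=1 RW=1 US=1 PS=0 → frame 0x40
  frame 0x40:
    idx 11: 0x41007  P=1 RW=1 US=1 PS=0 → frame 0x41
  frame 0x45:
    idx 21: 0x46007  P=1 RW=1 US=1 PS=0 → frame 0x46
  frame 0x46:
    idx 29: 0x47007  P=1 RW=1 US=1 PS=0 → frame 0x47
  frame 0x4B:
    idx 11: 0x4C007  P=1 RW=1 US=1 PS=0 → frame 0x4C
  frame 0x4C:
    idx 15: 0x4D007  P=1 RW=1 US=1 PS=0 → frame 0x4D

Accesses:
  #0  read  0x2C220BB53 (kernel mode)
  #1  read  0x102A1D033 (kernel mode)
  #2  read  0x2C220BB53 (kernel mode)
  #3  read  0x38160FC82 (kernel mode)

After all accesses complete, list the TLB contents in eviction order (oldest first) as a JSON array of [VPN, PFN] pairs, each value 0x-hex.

Per-access translation:
#0 VA=0x2C220BB53 (r,kernel):
  lvl0: tbl 0x3B, slot 11 ⇒ 0x3F007 (P1/RW1/US1/PS0)
  lvl1: tbl 0x3F, slot 17 ⇒ 0x40007 (P1/RW1/US1/PS0)
  lvl2: tbl 0x40, slot 11 ⇒ 0x41007 (P1/RW1/US1/PS0)
  ⇒ phys 0x41B53  [3 reads]
#1 VA=0x102A1D033 (r,kernel):
  lvl0: tbl 0x3B, slot 4 ⇒ 0x45007 (P1/RW1/US1/PS0)
  lvl1: tbl 0x45, slot 21 ⇒ 0x46007 (P1/RW1/US1/PS0)
  lvl2: tbl 0x46, slot 29 ⇒ 0x47007 (P1/RW1/US1/PS0)
  ⇒ phys 0x47033  [3 reads]
#2 VA=0x2C220BB53 (r,kernel):
  TLB hit vpn=0x2C220B → PA=0x41B53
#3 VA=0x38160FC82 (r,kernel):
  lvl0: tbl 0x3B, slot 14 ⇒ 0x4B007 (P1/RW1/US1/PS0)
  lvl1: tbl 0x4B, slot 11 ⇒ 0x4C007 (P1/RW1/US1/PS0)
  lvl2: tbl 0x4C, slot 15 ⇒ 0x4D007 (P1/RW1/US1/PS0)
  ⇒ phys 0x4DC82  [3 reads]

TLB: [["0x2C220B", "0x41"], ["0x102A1D", "0x47"], ["0x38160F", "0x4D"]]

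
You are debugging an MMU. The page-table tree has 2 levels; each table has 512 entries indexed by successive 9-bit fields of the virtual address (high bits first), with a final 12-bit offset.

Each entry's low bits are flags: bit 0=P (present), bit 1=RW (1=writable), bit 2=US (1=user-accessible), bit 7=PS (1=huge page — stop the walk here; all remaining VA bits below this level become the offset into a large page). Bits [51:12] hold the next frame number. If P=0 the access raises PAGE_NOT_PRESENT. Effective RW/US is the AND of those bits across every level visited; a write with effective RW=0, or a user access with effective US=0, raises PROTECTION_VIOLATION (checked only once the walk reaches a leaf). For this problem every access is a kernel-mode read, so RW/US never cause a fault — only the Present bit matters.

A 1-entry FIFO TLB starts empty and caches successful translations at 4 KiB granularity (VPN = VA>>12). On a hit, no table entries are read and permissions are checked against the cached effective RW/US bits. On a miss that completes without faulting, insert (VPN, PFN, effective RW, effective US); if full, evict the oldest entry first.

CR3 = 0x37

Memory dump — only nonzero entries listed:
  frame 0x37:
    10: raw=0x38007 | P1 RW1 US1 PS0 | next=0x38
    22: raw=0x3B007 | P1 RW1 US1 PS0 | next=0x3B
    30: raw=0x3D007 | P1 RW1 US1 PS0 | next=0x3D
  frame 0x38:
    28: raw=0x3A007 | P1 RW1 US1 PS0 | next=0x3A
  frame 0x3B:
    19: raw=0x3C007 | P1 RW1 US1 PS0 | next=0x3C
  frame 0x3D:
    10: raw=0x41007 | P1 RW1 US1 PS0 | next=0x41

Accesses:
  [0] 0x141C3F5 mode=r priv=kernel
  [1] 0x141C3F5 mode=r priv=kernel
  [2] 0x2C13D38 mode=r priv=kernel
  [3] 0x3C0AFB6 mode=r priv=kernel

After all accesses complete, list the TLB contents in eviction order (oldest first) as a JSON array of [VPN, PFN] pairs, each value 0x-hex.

Per-access translation:
#0 VA=0x141C3F5 (r,kernel):
  [0] read 0x37 idx=10: raw=0x38007 flags P=1 W=1 U=1 S=0
  [1] read 0x38 idx=28: raw=0x3A007 flags P=1 W=1 U=1 S=0
  ⇒ phys 0x3A3F5  [2 reads]
#1 VA=0x141C3F5 (r,kernel):
  TLB hit vpn=0x141C → PA=0x3A3F5
#2 VA=0x2C13D38 (r,kernel):
  [0] read 0x37 idx=22: raw=0x3B007 flags P=1 W=1 U=1 S=0
  [1] read 0x3B idx=19: raw=0x3C007 flags P=1 W=1 U=1 S=0
  ⇒ phys 0x3CD38  [2 reads]
#3 VA=0x3C0AFB6 (r,kernel):
  [0] read 0x37 idx=30: raw=0x3D007 flags P=1 W=1 U=1 S=0
  [1] read 0x3D idx=10: raw=0x41007 flags P=1 W=1 U=1 S=0
  ⇒ phys 0x41FB6  [2 reads]

TLB: [["0x3C0A", "0x41"]]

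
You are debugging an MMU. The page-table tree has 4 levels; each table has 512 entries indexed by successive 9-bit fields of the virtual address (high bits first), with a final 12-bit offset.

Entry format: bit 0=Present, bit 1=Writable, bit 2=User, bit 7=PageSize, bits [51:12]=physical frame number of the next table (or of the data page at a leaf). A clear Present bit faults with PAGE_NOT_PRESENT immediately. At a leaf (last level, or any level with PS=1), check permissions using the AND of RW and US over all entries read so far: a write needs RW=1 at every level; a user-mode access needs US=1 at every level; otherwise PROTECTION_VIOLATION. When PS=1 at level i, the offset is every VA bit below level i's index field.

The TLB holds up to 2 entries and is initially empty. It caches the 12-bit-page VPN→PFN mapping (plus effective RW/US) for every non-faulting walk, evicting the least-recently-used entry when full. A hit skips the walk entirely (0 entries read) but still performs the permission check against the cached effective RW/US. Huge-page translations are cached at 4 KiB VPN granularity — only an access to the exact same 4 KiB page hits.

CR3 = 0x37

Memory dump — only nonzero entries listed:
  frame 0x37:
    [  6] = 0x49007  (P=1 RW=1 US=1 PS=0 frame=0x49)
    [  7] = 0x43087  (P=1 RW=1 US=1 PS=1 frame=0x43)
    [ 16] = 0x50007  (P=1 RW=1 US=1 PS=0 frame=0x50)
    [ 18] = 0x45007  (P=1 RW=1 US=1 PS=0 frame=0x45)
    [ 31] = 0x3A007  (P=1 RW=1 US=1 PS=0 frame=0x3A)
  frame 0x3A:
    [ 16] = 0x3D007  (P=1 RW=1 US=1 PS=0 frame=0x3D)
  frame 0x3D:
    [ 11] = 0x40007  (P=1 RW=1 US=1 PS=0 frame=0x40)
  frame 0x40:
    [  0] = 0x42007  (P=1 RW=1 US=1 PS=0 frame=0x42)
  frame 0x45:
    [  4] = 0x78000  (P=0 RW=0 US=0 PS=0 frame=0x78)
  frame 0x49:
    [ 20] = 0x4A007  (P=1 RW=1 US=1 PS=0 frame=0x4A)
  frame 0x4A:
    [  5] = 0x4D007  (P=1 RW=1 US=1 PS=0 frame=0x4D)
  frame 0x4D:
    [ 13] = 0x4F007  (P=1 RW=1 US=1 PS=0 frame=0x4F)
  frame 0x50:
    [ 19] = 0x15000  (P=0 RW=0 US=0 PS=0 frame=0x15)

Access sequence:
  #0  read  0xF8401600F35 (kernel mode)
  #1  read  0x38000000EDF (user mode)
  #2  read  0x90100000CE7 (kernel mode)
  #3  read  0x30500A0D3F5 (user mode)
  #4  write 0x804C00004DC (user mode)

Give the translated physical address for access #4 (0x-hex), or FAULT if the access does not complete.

Trace:
#0 VA=0xF8401600F35 (r,kernel):
  lvl0: tbl 0x37, slot 31 ⇒ 0x3A007 (P1/RW1/US1/PS0)
  lvl1: tbl 0x3A, slot 16 ⇒ 0x3D007 (P1/RW1/US1/PS0)
  lvl2: tbl 0x3D, slot 11 ⇒ 0x40007 (P1/RW1/US1/PS0)
  lvl3: tbl 0x40, slot 0 ⇒ 0x42007 (P1/RW1/US1/PS0)
  ⇒ phys 0x42F35  [4 reads]
#1 VA=0x38000000EDF (r,user):
  lvl0: tbl 0x37, slot 7 ⇒ 0x43087 (P1/RW1/US1/PS1)
  ⇒ phys 0x43EDF (huge @L0)  [1 reads]
#2 VA=0x90100000CE7 (r,kernel):
  lvl0: tbl 0x37, slot 18 ⇒ 0x45007 (P1/RW1/US1/PS0)
  lvl1: tbl 0x45, slot 4 ⇒ 0x78000 (P0/RW0/US0/PS0)
  → PAGE_NOT_PRESENT  (2 entries read)
#3 VA=0x30500A0D3F5 (r,user):
  lvl0: tbl 0x37, slot 6 ⇒ 0x49007 (P1/RW1/US1/PS0)
  lvl1: tbl 0x49, slot 20 ⇒ 0x4A007 (P1/RW1/US1/PS0)
  lvl2: tbl 0x4A, slot 5 ⇒ 0x4D007 (P1/RW1/US1/PS0)
  lvl3: tbl 0x4D, slot 13 ⇒ 0x4F007 (P1/RW1/US1/PS0)
  ⇒ phys 0x4F3F5  [4 reads]
#4 VA=0x804C00004DC (w,user):
  lvl0: tbl 0x37, slot 16 ⇒ 0x50007 (P1/RW1/US1/PS0)
  lvl1: tbl 0x50, slot 19 ⇒ 0x15000 (P0/RW0/US0/PS0)
  → PAGE_NOT_PRESENT  (2 entries read)

Access #4 PA: FAULT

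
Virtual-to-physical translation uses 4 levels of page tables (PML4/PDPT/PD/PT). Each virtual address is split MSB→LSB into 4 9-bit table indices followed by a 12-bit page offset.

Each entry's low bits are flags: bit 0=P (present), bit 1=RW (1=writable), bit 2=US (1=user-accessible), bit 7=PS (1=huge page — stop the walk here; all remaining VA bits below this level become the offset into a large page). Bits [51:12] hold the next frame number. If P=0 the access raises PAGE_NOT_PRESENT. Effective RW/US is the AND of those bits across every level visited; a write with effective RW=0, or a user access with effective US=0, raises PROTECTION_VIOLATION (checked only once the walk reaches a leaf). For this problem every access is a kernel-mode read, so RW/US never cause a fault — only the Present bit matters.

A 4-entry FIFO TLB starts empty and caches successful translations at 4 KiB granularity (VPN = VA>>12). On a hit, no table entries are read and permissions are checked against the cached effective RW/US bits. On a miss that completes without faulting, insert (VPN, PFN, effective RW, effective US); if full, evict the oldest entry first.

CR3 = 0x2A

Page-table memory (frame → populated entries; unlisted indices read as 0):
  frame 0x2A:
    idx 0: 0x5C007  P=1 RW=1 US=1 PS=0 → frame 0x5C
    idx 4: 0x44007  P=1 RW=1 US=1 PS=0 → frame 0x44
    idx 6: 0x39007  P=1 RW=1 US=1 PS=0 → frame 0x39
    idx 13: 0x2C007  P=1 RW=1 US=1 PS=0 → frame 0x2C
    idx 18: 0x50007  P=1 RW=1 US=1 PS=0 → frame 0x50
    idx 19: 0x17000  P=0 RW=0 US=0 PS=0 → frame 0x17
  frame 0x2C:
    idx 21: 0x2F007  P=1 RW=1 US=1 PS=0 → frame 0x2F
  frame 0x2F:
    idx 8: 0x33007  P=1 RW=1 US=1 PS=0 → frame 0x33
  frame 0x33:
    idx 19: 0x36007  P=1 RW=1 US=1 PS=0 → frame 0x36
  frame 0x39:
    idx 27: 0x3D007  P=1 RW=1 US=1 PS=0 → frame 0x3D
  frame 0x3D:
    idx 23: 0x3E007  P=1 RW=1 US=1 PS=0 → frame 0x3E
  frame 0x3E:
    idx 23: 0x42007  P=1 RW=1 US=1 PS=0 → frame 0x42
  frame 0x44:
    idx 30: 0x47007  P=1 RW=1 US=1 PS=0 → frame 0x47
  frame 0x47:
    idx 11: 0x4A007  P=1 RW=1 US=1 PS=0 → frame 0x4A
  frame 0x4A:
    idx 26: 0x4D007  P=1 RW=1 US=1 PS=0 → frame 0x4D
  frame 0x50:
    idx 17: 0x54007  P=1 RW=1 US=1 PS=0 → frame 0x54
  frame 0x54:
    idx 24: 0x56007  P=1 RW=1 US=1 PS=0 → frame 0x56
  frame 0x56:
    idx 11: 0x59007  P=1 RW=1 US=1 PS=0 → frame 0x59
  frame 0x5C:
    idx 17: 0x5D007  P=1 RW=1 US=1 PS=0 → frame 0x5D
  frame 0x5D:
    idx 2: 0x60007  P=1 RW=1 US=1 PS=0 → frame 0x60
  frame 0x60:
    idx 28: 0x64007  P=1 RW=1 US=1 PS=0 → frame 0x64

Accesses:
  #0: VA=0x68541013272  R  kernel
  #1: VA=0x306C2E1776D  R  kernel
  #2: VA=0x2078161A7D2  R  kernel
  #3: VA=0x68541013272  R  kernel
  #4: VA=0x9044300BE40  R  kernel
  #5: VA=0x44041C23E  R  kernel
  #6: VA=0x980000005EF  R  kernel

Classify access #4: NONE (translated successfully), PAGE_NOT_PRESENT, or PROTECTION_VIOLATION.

Trace:
#0 VA=0x68541013272 (r,kernel):
  [0] read 0x2A idx=13: raw=0x2C007 flags P=1 W=1 U=1 S=0
  [1] read 0x2C idx=21: raw=0x2F007 flags P=1 W=1 U=1 S=0
  [2] read 0x2F idx=8: raw=0x33007 flags P=1 W=1 U=1 S=0
  [3] read 0x33 idx=19: raw=0x36007 flags P=1 W=1 U=1 S=0
  ✓ 0x36272  — 4 lookups
#1 VA=0x306C2E1776D (r,kernel):
  [0] read 0x2A idx=6: raw=0x39007 flags P=1 W=1 U=1 S=0
  [1] read 0x39 idx=27: raw=0x3D007 flags P=1 W=1 U=1 S=0
  [2] read 0x3D idx=23: raw=0x3E007 flags P=1 W=1 U=1 S=0
  [3] read 0x3E idx=23: raw=0x42007 flags P=1 W=1 U=1 S=0
  ✓ 0x4276D  — 4 lookups
#2 VA=0x2078161A7D2 (r,kernel):
  [0] read 0x2A idx=4: raw=0x44007 flags P=1 W=1 U=1 S=0
  [1] read 0x44 idx=30: raw=0x47007 flags P=1 W=1 U=1 S=0
  [2] read 0x47 idx=11: raw=0x4A007 flags P=1 W=1 U=1 S=0
  [3] read 0x4A idx=26: raw=0x4D007 flags P=1 W=1 U=1 S=0
  ✓ 0x4D7D2  — 4 lookups
#3 VA=0x68541013272 (r,kernel):
  TLB hit vpn=0x68541013 → PA=0x36272
#4 VA=0x9044300BE40 (r,kernel):
  [0] read 0x2A idx=18: raw=0x50007 flags P=1 W=1 U=1 S=0
  [1] read 0x50 idx=17: raw=0x54007 flags P=1 W=1 U=1 S=0
  [2] read 0x54 idx=24: raw=0x56007 flags P=1 W=1 U=1 S=0
  [3] read 0x56 idx=11: raw=0x59007 flags P=1 W=1 U=1 S=0
  ✓ 0x59E40  — 4 lookups
#5 VA=0x44041C23E (r,kernel):
  [0] read 0x2A idx=0: raw=0x5C007 flags P=1 W=1 U=1 S=0
  [1] read 0x5C idx=17: raw=0x5D007 flags P=1 W=1 U=1 S=0
  [2] read 0x5D idx=2: raw=0x60007 flags P=1 W=1 U=1 S=0
  [3] read 0x60 idx=28: raw=0x64007 flags P=1 W=1 U=1 S=0
  ✓ 0x6423E  — 4 lookups
#6 VA=0x980000005EF (r,kernel):
  [0] read 0x2A idx=19: raw=0x17000 flags P=0 W=0 U=0 S=0
  → PAGE_NOT_PRESENT  (1 entries read)

Access #4 fault: NONE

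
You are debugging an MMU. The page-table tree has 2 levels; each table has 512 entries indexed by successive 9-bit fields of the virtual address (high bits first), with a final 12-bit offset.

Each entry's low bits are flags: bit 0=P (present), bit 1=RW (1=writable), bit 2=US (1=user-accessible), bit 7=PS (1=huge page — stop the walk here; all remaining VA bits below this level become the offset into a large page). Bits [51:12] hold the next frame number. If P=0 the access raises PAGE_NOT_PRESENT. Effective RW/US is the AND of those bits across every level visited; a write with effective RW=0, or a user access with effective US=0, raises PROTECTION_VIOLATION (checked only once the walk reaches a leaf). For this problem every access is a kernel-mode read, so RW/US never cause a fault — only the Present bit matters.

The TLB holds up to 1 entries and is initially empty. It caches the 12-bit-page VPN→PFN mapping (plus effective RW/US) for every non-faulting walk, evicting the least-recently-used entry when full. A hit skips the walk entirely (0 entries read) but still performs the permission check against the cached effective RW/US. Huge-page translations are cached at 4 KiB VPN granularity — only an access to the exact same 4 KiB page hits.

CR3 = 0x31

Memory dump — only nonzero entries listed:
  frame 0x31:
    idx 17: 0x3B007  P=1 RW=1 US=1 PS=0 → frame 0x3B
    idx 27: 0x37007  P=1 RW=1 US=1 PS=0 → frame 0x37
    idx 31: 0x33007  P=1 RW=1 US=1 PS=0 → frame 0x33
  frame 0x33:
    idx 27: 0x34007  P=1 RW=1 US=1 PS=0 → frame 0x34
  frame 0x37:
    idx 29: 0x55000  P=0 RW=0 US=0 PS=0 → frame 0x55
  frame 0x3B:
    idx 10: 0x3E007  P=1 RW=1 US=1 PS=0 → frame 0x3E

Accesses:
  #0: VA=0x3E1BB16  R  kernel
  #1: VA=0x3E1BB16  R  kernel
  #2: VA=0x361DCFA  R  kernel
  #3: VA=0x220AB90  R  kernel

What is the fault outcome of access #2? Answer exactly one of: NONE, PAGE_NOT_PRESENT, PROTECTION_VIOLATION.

Per-access translation:
#0 VA=0x3E1BB16 (r,kernel):
  L0 @0x31[31] → 0x33007  P=1,RW=1,US=1,PS=0
  L1 @0x33[27] → 0x34007  P=1,RW=1,US=1,PS=0
  → PA=0x34B16  (2 entries read)
#1 VA=0x3E1BB16 (r,kernel):
  TLB hit vpn=0x3E1B → PA=0x34B16
#2 VA=0x361DCFA (r,kernel):
  L0 @0x31[27] → 0x37007  P=1,RW=1,US=1,PS=0
  L1 @0x37[29] → 0x55000  P=0,RW=0,US=0,PS=0
  → PAGE_NOT_PRESENT  (2 entries read)
#3 VA=0x220AB90 (r,kernel):
  L0 @0x31[17] → 0x3B007  P=1,RW=1,US=1,PS=0
  L1 @0x3B[10] → 0x3E007  P=1,RW=1,US=1,PS=0
  → PA=0x3EB90  (2 entries read)

Access #2 fault: PAGE_NOT_PRESENT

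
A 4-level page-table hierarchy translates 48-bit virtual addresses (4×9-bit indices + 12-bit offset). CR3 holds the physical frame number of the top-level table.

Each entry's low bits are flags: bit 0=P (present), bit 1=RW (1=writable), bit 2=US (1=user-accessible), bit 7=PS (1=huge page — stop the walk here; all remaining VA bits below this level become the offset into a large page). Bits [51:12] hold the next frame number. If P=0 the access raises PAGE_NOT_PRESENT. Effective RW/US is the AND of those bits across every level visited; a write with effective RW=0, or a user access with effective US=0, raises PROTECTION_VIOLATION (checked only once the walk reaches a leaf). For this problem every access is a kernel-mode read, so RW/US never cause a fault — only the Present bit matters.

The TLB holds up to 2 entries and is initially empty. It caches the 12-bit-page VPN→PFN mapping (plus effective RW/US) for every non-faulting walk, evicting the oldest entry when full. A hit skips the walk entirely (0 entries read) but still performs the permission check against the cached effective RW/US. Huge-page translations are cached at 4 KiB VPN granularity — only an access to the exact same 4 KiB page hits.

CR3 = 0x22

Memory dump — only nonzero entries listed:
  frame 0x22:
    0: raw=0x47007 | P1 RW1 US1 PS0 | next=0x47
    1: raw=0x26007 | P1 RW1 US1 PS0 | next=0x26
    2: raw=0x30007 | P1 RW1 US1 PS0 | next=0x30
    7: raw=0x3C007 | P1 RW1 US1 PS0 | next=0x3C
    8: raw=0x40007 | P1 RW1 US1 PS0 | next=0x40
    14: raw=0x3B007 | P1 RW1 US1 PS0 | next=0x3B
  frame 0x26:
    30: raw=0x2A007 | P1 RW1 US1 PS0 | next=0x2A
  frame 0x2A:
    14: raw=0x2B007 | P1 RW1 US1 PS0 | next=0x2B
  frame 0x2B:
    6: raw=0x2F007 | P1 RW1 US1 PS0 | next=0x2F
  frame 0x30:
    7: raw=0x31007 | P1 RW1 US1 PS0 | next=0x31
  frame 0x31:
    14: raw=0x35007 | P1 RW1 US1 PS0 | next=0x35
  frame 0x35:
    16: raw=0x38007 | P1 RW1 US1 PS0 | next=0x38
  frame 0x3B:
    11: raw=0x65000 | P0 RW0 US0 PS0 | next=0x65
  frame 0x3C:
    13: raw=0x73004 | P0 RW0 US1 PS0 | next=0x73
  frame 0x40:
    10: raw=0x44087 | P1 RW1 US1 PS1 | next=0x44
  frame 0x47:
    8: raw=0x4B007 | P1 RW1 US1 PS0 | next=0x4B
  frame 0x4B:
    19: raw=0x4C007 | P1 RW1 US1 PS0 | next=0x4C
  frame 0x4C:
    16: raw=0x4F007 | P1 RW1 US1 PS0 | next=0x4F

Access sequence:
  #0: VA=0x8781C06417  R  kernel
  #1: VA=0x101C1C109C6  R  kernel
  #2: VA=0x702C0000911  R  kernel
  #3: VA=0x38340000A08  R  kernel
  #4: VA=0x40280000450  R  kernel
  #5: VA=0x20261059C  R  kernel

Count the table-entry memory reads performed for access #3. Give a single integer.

Trace:
#0 VA=0x8781C06417 (r,kernel):
  [0] read 0x22 idx=1: raw=0x26007 flags P=1 W=1 U=1 S=0
  [1] read 0x26 idx=30: raw=0x2A007 flags P=1 W=1 U=1 S=0
  [2] read 0x2A idx=14: raw=0x2B007 flags P=1 W=1 U=1 S=0
  [3] read 0x2B idx=6: raw=0x2F007 flags P=1 W=1 U=1 S=0
  → PA=0x2F417  (4 entries read)
#1 VA=0x101C1C109C6 (r,kernel):
  [0] read 0x22 idx=2: raw=0x30007 flags P=1 W=1 U=1 S=0
  [1] read 0x30 idx=7: raw=0x31007 flags P=1 W=1 U=1 S=0
  [2] read 0x31 idx=14: raw=0x35007 flags P=1 W=1 U=1 S=0
  [3] read 0x35 idx=16: raw=0x38007 flags P=1 W=1 U=1 S=0
  → PA=0x389C6  (4 entries read)
#2 VA=0x702C0000911 (r,kernel):
  [0] read 0x22 idx=14: raw=0x3B007 flags P=1 W=1 U=1 S=0
  [1] read 0x3B idx=11: raw=0x65000 flags P=0 W=0 U=0 S=0
  ⇒ fault: PAGE_NOT_PRESENT  — 2 lookups
#3 VA=0x38340000A08 (r,kernel):
  [0] read 0x22 idx=7: raw=0x3C007 flags P=1 W=1 U=1 S=0
  [1] read 0x3C idx=13: raw=0x73004 flags P=0 W=0 U=1 S=0
  ⇒ fault: PAGE_NOT_PRESENT  — 2 lookups
#4 VA=0x40280000450 (r,kernel):
  [0] read 0x22 idx=8: raw=0x40007 flags P=1 W=1 U=1 S=0
  [1] read 0x40 idx=10: raw=0x44087 flags P=1 W=1 U=1 S=1
  → PA=0x44450 (huge @L1)  (2 entries read)
#5 VA=0x20261059C (r,kernel):
  [0] read 0x22 idx=0: raw=0x47007 flags P=1 W=1 U=1 S=0
  [1] read 0x47 idx=8: raw=0x4B007 flags P=1 W=1 U=1 S=0
  [2] read 0x4B idx=19: raw=0x4C007 flags P=1 W=1 U=1 S=0
  [3] read 0x4C idx=16: raw=0x4F007 flags P=1 W=1 U=1 S=0
  → PA=0x4F59C  (4 entries read)

Entries read for #3: 2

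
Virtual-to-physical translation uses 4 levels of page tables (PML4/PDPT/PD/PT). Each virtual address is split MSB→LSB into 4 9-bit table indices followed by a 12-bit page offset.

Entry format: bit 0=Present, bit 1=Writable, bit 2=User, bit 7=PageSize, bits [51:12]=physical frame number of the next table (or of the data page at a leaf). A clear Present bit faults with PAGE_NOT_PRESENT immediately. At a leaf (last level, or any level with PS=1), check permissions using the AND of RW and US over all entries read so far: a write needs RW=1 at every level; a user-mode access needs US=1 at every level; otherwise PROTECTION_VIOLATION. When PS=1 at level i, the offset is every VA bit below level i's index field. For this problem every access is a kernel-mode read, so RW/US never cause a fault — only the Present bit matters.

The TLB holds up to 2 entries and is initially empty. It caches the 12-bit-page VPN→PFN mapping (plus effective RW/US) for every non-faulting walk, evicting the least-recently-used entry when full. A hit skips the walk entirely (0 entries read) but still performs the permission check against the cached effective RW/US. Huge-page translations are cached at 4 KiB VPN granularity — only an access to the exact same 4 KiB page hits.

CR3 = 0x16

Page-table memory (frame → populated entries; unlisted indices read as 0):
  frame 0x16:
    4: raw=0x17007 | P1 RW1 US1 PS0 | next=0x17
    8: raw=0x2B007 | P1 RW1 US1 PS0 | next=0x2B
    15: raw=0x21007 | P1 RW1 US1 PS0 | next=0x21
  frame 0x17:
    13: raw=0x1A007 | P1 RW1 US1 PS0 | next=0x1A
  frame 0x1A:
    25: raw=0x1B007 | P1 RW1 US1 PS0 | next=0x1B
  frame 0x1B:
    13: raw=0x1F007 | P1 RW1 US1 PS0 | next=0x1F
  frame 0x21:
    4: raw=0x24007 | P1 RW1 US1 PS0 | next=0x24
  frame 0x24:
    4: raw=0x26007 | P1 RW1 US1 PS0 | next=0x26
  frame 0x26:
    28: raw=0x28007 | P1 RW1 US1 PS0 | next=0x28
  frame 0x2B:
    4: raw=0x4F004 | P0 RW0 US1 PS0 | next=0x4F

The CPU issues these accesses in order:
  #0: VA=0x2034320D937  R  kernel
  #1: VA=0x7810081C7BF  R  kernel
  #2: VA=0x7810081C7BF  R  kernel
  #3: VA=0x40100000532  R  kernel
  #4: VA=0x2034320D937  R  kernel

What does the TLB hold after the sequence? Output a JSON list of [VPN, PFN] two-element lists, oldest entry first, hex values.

Per-access translation:
#0 VA=0x2034320D937 (r,kernel):
  L0: frame=0x16 idx=4 entry=0x17007 [P=1 RW=1 US=1 PS=0]
  L1: frame=0x17 idx=13 entry=0x1A007 [P=1 RW=1 US=1 PS=0]
  L2: frame=0x1A idx=25 entry=0x1B007 [P=1 RW=1 US=1 PS=0]
  L3: frame=0x1B idx=13 entry=0x1F007 [P=1 RW=1 US=1 PS=0]
  ✓ 0x1F937  — 4 lookups
#1 VA=0x7810081C7BF (r,kernel):
  L0: frame=0x16 idx=15 entry=0x21007 [P=1 RW=1 US=1 PS=0]
  L1: frame=0x21 idx=4 entry=0x24007 [P=1 RW=1 US=1 PS=0]
  L2: frame=0x24 idx=4 entry=0x26007 [P=1 RW=1 US=1 PS=0]
  L3: frame=0x26 idx=28 entry=0x28007 [P=1 RW=1 US=1 PS=0]
  ✓ 0x287BF  — 4 lookups
#2 VA=0x7810081C7BF (r,kernel):
  TLB hit vpn=0x7810081C → PA=0x287BF
#3 VA=0x40100000532 (r,kernel):
  L0: frame=0x16 idx=8 entry=0x2B007 [P=1 RW=1 US=1 PS=0]
  L1: frame=0x2B idx=4 entry=0x4F004 [P=0 RW=0 US=1 PS=0]
  → PAGE_NOT_PRESENT  (2 entries read)
#4 VA=0x2034320D937 (r,kernel):
  TLB hit vpn=0x2034320D → PA=0x1F937

TLB: [["0x7810081C", "0x28"], ["0x2034320D", "0x1F"]]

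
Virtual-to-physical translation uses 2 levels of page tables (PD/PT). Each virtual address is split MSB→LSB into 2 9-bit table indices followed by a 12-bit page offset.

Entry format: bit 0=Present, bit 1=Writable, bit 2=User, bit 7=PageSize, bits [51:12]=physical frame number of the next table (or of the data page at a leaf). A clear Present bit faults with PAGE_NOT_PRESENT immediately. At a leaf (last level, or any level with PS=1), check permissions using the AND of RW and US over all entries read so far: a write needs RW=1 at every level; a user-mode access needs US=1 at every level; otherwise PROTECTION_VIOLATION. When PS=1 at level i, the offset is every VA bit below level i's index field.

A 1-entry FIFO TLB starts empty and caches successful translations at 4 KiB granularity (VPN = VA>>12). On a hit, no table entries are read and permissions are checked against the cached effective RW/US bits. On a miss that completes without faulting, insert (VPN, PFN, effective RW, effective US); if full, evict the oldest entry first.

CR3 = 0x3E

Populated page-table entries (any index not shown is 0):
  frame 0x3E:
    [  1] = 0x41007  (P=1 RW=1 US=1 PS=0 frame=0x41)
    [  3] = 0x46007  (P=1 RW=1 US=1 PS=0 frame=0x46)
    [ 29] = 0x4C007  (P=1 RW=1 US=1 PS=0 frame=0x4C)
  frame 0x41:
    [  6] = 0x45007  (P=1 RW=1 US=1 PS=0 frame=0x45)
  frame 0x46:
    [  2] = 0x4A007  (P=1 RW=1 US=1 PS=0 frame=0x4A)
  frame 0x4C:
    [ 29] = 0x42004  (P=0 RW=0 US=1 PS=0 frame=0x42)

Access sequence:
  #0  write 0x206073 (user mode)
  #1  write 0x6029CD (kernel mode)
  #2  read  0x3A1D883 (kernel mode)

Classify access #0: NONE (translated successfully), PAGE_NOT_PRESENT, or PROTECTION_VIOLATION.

Per-access translation:
#0 VA=0x206073 (w,user):
  [0] read 0x3E idx=1: raw=0x41007 flags P=1 W=1 U=1 S=0
  [1] read 0x41 idx=6: raw=0x45007 flags P=1 W=1 U=1 S=0
  ✓ 0x45073  — 2 lookups
#1 VA=0x6029CD (w,kernel):
  [0] read 0x3E idx=3: raw=0x46007 flags P=1 W=1 U=1 S=0
  [1] read 0x46 idx=2: raw=0x4A007 flags P=1 W=1 U=1 S=0
  ✓ 0x4A9CD  — 2 lookups
#2 VA=0x3A1D883 (r,kernel):
  [0] read 0x3E idx=29: raw=0x4C007 flags P=1 W=1 U=1 S=0
  [1] read 0x4C idx=29: raw=0x42004 flags P=0 W=0 U=1 S=0
  ✗ PAGE_NOT_PRESENT  [2 reads]

Access #0 fault: NONE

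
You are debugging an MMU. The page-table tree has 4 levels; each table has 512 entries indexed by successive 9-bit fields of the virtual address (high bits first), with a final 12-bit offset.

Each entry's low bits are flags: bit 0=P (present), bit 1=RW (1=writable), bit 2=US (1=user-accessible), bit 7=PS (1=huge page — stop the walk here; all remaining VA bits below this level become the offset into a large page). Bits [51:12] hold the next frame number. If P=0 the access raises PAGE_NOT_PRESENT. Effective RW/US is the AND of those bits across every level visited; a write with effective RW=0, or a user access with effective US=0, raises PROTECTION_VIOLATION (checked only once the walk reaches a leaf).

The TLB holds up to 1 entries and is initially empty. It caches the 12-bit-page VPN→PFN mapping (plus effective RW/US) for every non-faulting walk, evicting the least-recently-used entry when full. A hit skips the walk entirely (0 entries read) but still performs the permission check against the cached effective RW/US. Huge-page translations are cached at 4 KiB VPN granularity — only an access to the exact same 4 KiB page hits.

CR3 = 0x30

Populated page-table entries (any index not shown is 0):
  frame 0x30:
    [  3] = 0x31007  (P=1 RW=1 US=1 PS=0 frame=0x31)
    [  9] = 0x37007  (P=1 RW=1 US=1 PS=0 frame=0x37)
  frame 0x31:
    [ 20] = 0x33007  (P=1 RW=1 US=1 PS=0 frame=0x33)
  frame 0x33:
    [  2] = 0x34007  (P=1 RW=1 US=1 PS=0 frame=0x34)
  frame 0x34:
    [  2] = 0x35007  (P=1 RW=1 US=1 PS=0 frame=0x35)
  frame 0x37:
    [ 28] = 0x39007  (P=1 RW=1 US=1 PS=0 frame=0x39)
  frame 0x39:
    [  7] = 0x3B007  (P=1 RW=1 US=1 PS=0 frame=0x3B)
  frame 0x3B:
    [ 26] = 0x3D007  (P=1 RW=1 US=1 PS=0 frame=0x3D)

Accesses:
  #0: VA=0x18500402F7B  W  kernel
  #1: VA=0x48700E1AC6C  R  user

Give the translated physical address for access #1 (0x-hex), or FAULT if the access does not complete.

Per-access translation:
#0 VA=0x18500402F7B (w,kernel):
  [0] read 0x30 idx=3: raw=0x31007 flags P=1 W=1 U=1 S=0
  [1] read 0x31 idx=20: raw=0x33007 flags P=1 W=1 U=1 S=0
  [2] read 0x33 idx=2: raw=0x34007 flags P=1 W=1 U=1 S=0
  [3] read 0x34 idx=2: raw=0x35007 flags P=1 W=1 U=1 S=0
  ⇒ phys 0x35F7B  [4 reads]
#1 VA=0x48700E1AC6C (r,user):
  [0] read 0x30 idx=9: raw=0x37007 flags P=1 W=1 U=1 S=0
  [1] read 0x37 idx=28: raw=0x39007 flags P=1 W=1 U=1 S=0
  [2] read 0x39 idx=7: raw=0x3B007 flags P=1 W=1 U=1 S=0
  [3] read 0x3B idx=26: raw=0x3D007 flags P=1 W=1 U=1 S=0
  ⇒ phys 0x3DC6C  [4 reads]

Access #1 PA: 0x3DC6C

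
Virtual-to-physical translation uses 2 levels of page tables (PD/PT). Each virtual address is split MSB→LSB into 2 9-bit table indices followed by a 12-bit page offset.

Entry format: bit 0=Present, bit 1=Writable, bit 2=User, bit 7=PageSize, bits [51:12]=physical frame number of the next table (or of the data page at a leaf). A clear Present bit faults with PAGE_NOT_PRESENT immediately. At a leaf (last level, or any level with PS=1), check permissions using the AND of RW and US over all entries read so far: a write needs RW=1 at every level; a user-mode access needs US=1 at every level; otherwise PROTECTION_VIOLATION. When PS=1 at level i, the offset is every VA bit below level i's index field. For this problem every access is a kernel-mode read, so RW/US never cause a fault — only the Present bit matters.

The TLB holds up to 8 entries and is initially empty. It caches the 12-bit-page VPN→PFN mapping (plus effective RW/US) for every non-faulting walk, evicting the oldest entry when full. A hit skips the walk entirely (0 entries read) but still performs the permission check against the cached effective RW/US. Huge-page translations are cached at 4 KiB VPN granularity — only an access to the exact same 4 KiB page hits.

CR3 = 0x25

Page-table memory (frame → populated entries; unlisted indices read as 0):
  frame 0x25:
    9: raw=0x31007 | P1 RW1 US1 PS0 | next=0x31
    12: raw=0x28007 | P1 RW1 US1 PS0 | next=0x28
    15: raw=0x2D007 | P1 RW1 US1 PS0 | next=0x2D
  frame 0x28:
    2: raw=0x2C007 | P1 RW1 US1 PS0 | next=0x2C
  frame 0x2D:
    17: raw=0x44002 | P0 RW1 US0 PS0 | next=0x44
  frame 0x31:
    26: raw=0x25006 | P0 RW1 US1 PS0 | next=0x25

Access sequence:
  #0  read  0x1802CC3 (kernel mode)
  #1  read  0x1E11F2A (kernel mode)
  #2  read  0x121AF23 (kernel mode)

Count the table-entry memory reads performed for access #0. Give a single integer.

Trace:
#0 VA=0x1802CC3 (r,kernel):
  L0 @0x25[12] → 0x28007  P=1,RW=1,US=1,PS=0
  L1 @0x28[2] → 0x2C007  P=1,RW=1,US=1,PS=0
  ⇒ phys 0x2CCC3  [2 reads]
#1 VA=0x1E11F2A (r,kernel):
  L0 @0x25[15] → 0x2D007  P=1,RW=1,US=1,PS=0
  L1 @0x2D[17] → 0x44002  P=0,RW=1,US=0,PS=0
  → PAGE_NOT_PRESENT  (2 entries read)
#2 VA=0x121AF23 (r,kernel):
  L0 @0x25[9] → 0x31007  P=1,RW=1,US=1,PS=0
  L1 @0x31[26] → 0x25006  P=0,RW=1,US=1,PS=0
  → PAGE_NOT_PRESENT  (2 entries read)

Entries read for #0: 2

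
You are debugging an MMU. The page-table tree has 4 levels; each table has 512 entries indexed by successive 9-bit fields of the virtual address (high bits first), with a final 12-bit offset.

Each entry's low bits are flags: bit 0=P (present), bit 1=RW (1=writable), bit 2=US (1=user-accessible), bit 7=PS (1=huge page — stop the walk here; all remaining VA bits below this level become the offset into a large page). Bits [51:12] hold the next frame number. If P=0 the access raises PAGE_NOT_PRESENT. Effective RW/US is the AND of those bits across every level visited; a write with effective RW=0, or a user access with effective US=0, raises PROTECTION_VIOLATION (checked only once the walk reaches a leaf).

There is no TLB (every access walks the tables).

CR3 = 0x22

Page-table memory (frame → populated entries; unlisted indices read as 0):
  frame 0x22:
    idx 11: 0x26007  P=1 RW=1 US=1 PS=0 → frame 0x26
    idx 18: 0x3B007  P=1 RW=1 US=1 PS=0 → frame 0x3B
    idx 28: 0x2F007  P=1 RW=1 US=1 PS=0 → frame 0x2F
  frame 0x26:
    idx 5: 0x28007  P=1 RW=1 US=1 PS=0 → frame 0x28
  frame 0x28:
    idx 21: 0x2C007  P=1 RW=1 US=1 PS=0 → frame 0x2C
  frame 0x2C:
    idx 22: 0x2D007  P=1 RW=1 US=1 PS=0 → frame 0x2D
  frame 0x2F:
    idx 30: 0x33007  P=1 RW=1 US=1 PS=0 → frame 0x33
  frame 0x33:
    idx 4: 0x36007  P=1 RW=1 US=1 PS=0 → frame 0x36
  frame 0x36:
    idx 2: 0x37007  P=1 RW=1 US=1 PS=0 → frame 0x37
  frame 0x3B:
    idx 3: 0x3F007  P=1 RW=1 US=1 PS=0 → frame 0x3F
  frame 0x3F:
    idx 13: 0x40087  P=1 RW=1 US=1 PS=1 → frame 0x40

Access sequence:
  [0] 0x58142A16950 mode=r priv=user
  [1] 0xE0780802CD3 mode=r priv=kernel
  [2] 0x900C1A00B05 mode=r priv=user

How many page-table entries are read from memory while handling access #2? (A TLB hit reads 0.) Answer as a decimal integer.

Per-access translation:
#0 VA=0x58142A16950 (r,user):
  L0: frame=0x22 idx=11 entry=0x26007 [P=1 RW=1 US=1 PS=0]
  L1: frame=0x26 idx=5 entry=0x28007 [P=1 RW=1 US=1 PS=0]
  L2: frame=0x28 idx=21 entry=0x2C007 [P=1 RW=1 US=1 PS=0]
  L3: frame=0x2C idx=22 entry=0x2D007 [P=1 RW=1 US=1 PS=0]
  ⇒ phys 0x2D950  [4 reads]
#1 VA=0xE0780802CD3 (r,kernel):
  L0: frame=0x22 idx=28 entry=0x2F007 [P=1 RW=1 US=1 PS=0]
  L1: frame=0x2F idx=30 entry=0x33007 [P=1 RW=1 US=1 PS=0]
  L2: frame=0x33 idx=4 entry=0x36007 [P=1 RW=1 US=1 PS=0]
  L3: frame=0x36 idx=2 entry=0x37007 [P=1 RW=1 US=1 PS=0]
  ⇒ phys 0x37CD3  [4 reads]
#2 VA=0x900C1A00B05 (r,user):
  L0: frame=0x22 idx=18 entry=0x3B007 [P=1 RW=1 US=1 PS=0]
  L1: frame=0x3B idx=3 entry=0x3F007 [P=1 RW=1 US=1 PS=0]
  L2: frame=0x3F idx=13 entry=0x40087 [P=1 RW=1 US=1 PS=1]
  ⇒ phys 0x40B05 (huge @L2)  [3 reads]

Entries read for #2: 3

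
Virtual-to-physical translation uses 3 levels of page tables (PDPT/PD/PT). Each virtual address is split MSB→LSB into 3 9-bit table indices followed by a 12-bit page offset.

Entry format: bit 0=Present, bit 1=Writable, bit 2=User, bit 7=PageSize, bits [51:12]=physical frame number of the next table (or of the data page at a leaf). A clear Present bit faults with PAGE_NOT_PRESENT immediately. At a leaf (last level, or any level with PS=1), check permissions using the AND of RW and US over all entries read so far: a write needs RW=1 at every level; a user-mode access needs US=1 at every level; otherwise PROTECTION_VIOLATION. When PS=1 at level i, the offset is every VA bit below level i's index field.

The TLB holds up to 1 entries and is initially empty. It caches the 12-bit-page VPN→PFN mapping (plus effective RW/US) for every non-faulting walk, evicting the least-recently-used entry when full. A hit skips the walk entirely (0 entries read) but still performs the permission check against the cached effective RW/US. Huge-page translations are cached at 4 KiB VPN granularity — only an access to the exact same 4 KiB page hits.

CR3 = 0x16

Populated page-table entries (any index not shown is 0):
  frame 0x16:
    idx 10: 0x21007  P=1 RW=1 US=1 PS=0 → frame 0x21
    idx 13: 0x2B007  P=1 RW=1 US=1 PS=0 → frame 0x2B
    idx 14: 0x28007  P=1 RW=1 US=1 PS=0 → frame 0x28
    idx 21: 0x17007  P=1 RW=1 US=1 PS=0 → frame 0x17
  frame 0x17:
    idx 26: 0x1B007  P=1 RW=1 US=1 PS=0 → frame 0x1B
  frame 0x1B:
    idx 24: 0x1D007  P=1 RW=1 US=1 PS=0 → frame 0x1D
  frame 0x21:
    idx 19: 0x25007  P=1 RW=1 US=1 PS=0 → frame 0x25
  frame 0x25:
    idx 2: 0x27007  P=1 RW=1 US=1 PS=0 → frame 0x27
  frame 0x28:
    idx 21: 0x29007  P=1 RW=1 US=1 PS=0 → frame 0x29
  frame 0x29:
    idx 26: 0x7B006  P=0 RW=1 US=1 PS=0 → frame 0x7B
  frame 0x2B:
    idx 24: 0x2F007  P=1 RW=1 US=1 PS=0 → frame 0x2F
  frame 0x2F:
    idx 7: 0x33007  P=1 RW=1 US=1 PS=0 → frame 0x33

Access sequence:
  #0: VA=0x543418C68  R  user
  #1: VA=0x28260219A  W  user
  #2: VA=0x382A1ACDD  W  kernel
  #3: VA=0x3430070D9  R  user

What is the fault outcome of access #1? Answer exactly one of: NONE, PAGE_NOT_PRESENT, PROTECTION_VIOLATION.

Per-access translation:
#0 VA=0x543418C68 (r,user):
  [0] read 0x16 idx=21: raw=0x17007 flags P=1 W=1 U=1 S=0
  [1] read 0x17 idx=26: raw=0x1B007 flags P=1 W=1 U=1 S=0
  [2] read 0x1B idx=24: raw=0x1D007 flags P=1 W=1 U=1 S=0
  → PA=0x1DC68  (3 entries read)
#1 VA=0x28260219A (w,user):
  [0] read 0x16 idx=10: raw=0x21007 flags P=1 W=1 U=1 S=0
  [1] read 0x21 idx=19: raw=0x25007 flags P=1 W=1 U=1 S=0
  [2] read 0x25 idx=2: raw=0x27007 flags P=1 W=1 U=1 S=0
  → PA=0x2719A  (3 entries read)
#2 VA=0x382A1ACDD (w,kernel):
  [0] read 0x16 idx=14: raw=0x28007 flags P=1 W=1 U=1 S=0
  [1] read 0x28 idx=21: raw=0x29007 flags P=1 W=1 U=1 S=0
  [2] read 0x29 idx=26: raw=0x7B006 flags P=0 W=1 U=1 S=0
  ⇒ fault: PAGE_NOT_PRESENT  — 3 lookups
#3 VA=0x3430070D9 (r,user):
  [0] read 0x16 idx=13: raw=0x2B007 flags P=1 W=1 U=1 S=0
  [1] read 0x2B idx=24: raw=0x2F007 flags P=1 W=1 U=1 S=0
  [2] read 0x2F idx=7: raw=0x33007 flags P=1 W=1 U=1 S=0
  → PA=0x330D9  (3 entries read)

Access #1 fault: NONE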